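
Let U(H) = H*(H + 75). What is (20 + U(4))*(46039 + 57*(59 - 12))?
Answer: 16369248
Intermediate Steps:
U(H) = H*(75 + H)
(20 + U(4))*(46039 + 57*(59 - 12)) = (20 + 4*(75 + 4))*(46039 + 57*(59 - 12)) = (20 + 4*79)*(46039 + 57*47) = (20 + 316)*(46039 + 2679) = 336*48718 = 16369248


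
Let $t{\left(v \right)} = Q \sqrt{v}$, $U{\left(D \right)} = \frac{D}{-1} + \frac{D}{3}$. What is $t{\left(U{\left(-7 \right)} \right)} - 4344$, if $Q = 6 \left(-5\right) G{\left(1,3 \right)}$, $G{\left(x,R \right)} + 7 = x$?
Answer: $-4344 + 60 \sqrt{42} \approx -3955.2$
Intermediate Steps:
$G{\left(x,R \right)} = -7 + x$
$U{\left(D \right)} = - \frac{2 D}{3}$ ($U{\left(D \right)} = D \left(-1\right) + D \frac{1}{3} = - D + \frac{D}{3} = - \frac{2 D}{3}$)
$Q = 180$ ($Q = 6 \left(-5\right) \left(-7 + 1\right) = \left(-30\right) \left(-6\right) = 180$)
$t{\left(v \right)} = 180 \sqrt{v}$
$t{\left(U{\left(-7 \right)} \right)} - 4344 = 180 \sqrt{\left(- \frac{2}{3}\right) \left(-7\right)} - 4344 = 180 \sqrt{\frac{14}{3}} - 4344 = 180 \frac{\sqrt{42}}{3} - 4344 = 60 \sqrt{42} - 4344 = -4344 + 60 \sqrt{42}$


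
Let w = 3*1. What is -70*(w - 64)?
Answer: 4270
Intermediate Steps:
w = 3
-70*(w - 64) = -70*(3 - 64) = -70*(-61) = 4270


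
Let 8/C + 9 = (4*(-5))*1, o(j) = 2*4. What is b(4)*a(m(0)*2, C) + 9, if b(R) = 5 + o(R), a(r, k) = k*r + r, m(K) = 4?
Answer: 2445/29 ≈ 84.310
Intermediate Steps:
o(j) = 8
C = -8/29 (C = 8/(-9 + (4*(-5))*1) = 8/(-9 - 20*1) = 8/(-9 - 20) = 8/(-29) = 8*(-1/29) = -8/29 ≈ -0.27586)
a(r, k) = r + k*r
b(R) = 13 (b(R) = 5 + 8 = 13)
b(4)*a(m(0)*2, C) + 9 = 13*((4*2)*(1 - 8/29)) + 9 = 13*(8*(21/29)) + 9 = 13*(168/29) + 9 = 2184/29 + 9 = 2445/29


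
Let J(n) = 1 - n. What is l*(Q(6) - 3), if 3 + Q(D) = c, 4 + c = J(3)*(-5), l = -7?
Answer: 0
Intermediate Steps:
c = 6 (c = -4 + (1 - 1*3)*(-5) = -4 + (1 - 3)*(-5) = -4 - 2*(-5) = -4 + 10 = 6)
Q(D) = 3 (Q(D) = -3 + 6 = 3)
l*(Q(6) - 3) = -7*(3 - 3) = -7*0 = 0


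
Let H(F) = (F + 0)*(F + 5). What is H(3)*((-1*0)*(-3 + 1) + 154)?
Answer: 3696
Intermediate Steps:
H(F) = F*(5 + F)
H(3)*((-1*0)*(-3 + 1) + 154) = (3*(5 + 3))*((-1*0)*(-3 + 1) + 154) = (3*8)*(0*(-2) + 154) = 24*(0 + 154) = 24*154 = 3696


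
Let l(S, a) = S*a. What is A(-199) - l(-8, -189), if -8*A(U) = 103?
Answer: -12199/8 ≈ -1524.9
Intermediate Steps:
A(U) = -103/8 (A(U) = -⅛*103 = -103/8)
A(-199) - l(-8, -189) = -103/8 - (-8)*(-189) = -103/8 - 1*1512 = -103/8 - 1512 = -12199/8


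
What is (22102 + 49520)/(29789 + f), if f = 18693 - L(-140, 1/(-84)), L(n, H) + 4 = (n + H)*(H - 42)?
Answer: 505364832/300612647 ≈ 1.6811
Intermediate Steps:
L(n, H) = -4 + (-42 + H)*(H + n) (L(n, H) = -4 + (n + H)*(H - 42) = -4 + (H + n)*(-42 + H) = -4 + (-42 + H)*(H + n))
f = 90421463/7056 (f = 18693 - (-4 + (1/(-84))**2 - 42/(-84) - 42*(-140) - 140/(-84)) = 18693 - (-4 + (-1/84)**2 - 42*(-1/84) + 5880 - 1/84*(-140)) = 18693 - (-4 + 1/7056 + 1/2 + 5880 + 5/3) = 18693 - 1*41476345/7056 = 18693 - 41476345/7056 = 90421463/7056 ≈ 12815.)
(22102 + 49520)/(29789 + f) = (22102 + 49520)/(29789 + 90421463/7056) = 71622/(300612647/7056) = 71622*(7056/300612647) = 505364832/300612647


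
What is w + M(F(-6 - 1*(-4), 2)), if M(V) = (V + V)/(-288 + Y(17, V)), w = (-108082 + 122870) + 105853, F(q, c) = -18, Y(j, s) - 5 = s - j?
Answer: 6393979/53 ≈ 1.2064e+5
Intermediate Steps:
Y(j, s) = 5 + s - j (Y(j, s) = 5 + (s - j) = 5 + s - j)
w = 120641 (w = 14788 + 105853 = 120641)
M(V) = 2*V/(-300 + V) (M(V) = (V + V)/(-288 + (5 + V - 1*17)) = (2*V)/(-288 + (5 + V - 17)) = (2*V)/(-288 + (-12 + V)) = (2*V)/(-300 + V) = 2*V/(-300 + V))
w + M(F(-6 - 1*(-4), 2)) = 120641 + 2*(-18)/(-300 - 18) = 120641 + 2*(-18)/(-318) = 120641 + 2*(-18)*(-1/318) = 120641 + 6/53 = 6393979/53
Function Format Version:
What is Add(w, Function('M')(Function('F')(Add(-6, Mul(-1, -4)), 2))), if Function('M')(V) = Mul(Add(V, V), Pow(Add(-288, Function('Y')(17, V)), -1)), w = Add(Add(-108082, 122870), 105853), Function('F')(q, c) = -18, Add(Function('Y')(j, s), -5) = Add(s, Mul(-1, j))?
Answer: Rational(6393979, 53) ≈ 1.2064e+5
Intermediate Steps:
Function('Y')(j, s) = Add(5, s, Mul(-1, j)) (Function('Y')(j, s) = Add(5, Add(s, Mul(-1, j))) = Add(5, s, Mul(-1, j)))
w = 120641 (w = Add(14788, 105853) = 120641)
Function('M')(V) = Mul(2, V, Pow(Add(-300, V), -1)) (Function('M')(V) = Mul(Add(V, V), Pow(Add(-288, Add(5, V, Mul(-1, 17))), -1)) = Mul(Mul(2, V), Pow(Add(-288, Add(5, V, -17)), -1)) = Mul(Mul(2, V), Pow(Add(-288, Add(-12, V)), -1)) = Mul(Mul(2, V), Pow(Add(-300, V), -1)) = Mul(2, V, Pow(Add(-300, V), -1)))
Add(w, Function('M')(Function('F')(Add(-6, Mul(-1, -4)), 2))) = Add(120641, Mul(2, -18, Pow(Add(-300, -18), -1))) = Add(120641, Mul(2, -18, Pow(-318, -1))) = Add(120641, Mul(2, -18, Rational(-1, 318))) = Add(120641, Rational(6, 53)) = Rational(6393979, 53)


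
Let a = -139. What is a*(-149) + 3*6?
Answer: 20729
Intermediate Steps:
a*(-149) + 3*6 = -139*(-149) + 3*6 = 20711 + 18 = 20729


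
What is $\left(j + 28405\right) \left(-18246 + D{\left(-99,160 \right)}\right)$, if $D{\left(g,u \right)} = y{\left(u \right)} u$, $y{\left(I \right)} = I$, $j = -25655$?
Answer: $20223500$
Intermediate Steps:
$D{\left(g,u \right)} = u^{2}$ ($D{\left(g,u \right)} = u u = u^{2}$)
$\left(j + 28405\right) \left(-18246 + D{\left(-99,160 \right)}\right) = \left(-25655 + 28405\right) \left(-18246 + 160^{2}\right) = 2750 \left(-18246 + 25600\right) = 2750 \cdot 7354 = 20223500$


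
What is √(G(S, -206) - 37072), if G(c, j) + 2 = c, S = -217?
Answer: I*√37291 ≈ 193.11*I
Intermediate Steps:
G(c, j) = -2 + c
√(G(S, -206) - 37072) = √((-2 - 217) - 37072) = √(-219 - 37072) = √(-37291) = I*√37291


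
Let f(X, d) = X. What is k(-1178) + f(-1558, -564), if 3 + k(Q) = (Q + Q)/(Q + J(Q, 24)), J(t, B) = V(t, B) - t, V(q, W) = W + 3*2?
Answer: -24593/15 ≈ -1639.5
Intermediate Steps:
V(q, W) = 6 + W (V(q, W) = W + 6 = 6 + W)
J(t, B) = 6 + B - t (J(t, B) = (6 + B) - t = 6 + B - t)
k(Q) = -3 + Q/15 (k(Q) = -3 + (Q + Q)/(Q + (6 + 24 - Q)) = -3 + (2*Q)/(Q + (30 - Q)) = -3 + (2*Q)/30 = -3 + (2*Q)*(1/30) = -3 + Q/15)
k(-1178) + f(-1558, -564) = (-3 + (1/15)*(-1178)) - 1558 = (-3 - 1178/15) - 1558 = -1223/15 - 1558 = -24593/15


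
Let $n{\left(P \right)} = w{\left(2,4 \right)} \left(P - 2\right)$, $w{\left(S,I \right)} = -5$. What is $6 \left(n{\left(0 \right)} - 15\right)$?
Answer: $-30$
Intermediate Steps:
$n{\left(P \right)} = 10 - 5 P$ ($n{\left(P \right)} = - 5 \left(P - 2\right) = - 5 \left(-2 + P\right) = 10 - 5 P$)
$6 \left(n{\left(0 \right)} - 15\right) = 6 \left(\left(10 - 0\right) - 15\right) = 6 \left(\left(10 + 0\right) - 15\right) = 6 \left(10 - 15\right) = 6 \left(-5\right) = -30$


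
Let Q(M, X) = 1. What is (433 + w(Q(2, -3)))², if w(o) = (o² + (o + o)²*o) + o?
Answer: 192721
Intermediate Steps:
w(o) = o + o² + 4*o³ (w(o) = (o² + (2*o)²*o) + o = (o² + (4*o²)*o) + o = (o² + 4*o³) + o = o + o² + 4*o³)
(433 + w(Q(2, -3)))² = (433 + 1*(1 + 1 + 4*1²))² = (433 + 1*(1 + 1 + 4*1))² = (433 + 1*(1 + 1 + 4))² = (433 + 1*6)² = (433 + 6)² = 439² = 192721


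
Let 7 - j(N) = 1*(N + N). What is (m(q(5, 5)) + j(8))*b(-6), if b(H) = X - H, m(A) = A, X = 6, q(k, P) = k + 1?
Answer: -36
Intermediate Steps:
q(k, P) = 1 + k
b(H) = 6 - H
j(N) = 7 - 2*N (j(N) = 7 - (N + N) = 7 - 2*N)
(m(q(5, 5)) + j(8))*b(-6) = ((1 + 5) + (7 - 2*8))*(6 - 1*(-6)) = (6 + (7 - 16))*(6 + 6) = (6 - 9)*12 = -3*12 = -36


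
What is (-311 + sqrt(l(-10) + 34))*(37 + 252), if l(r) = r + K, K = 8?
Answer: -89879 + 1156*sqrt(2) ≈ -88244.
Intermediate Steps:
l(r) = 8 + r (l(r) = r + 8 = 8 + r)
(-311 + sqrt(l(-10) + 34))*(37 + 252) = (-311 + sqrt((8 - 10) + 34))*(37 + 252) = (-311 + sqrt(-2 + 34))*289 = (-311 + sqrt(32))*289 = (-311 + 4*sqrt(2))*289 = -89879 + 1156*sqrt(2)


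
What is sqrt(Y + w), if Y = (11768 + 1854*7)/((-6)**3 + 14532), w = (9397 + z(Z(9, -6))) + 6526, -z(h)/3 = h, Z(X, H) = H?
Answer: sqrt(816857009058)/7158 ≈ 126.26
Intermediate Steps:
z(h) = -3*h
w = 15941 (w = (9397 - 3*(-6)) + 6526 = (9397 + 18) + 6526 = 9415 + 6526 = 15941)
Y = 12373/7158 (Y = (11768 + 12978)/(-216 + 14532) = 24746/14316 = 24746*(1/14316) = 12373/7158 ≈ 1.7286)
sqrt(Y + w) = sqrt(12373/7158 + 15941) = sqrt(114118051/7158) = sqrt(816857009058)/7158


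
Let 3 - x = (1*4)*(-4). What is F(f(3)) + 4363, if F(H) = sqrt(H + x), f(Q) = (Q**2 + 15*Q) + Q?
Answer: 4363 + 2*sqrt(19) ≈ 4371.7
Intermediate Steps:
x = 19 (x = 3 - 1*4*(-4) = 3 - 4*(-4) = 3 - 1*(-16) = 3 + 16 = 19)
f(Q) = Q**2 + 16*Q
F(H) = sqrt(19 + H) (F(H) = sqrt(H + 19) = sqrt(19 + H))
F(f(3)) + 4363 = sqrt(19 + 3*(16 + 3)) + 4363 = sqrt(19 + 3*19) + 4363 = sqrt(19 + 57) + 4363 = sqrt(76) + 4363 = 2*sqrt(19) + 4363 = 4363 + 2*sqrt(19)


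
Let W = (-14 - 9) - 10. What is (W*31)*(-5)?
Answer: 5115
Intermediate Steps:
W = -33 (W = -23 - 10 = -33)
(W*31)*(-5) = -33*31*(-5) = -1023*(-5) = 5115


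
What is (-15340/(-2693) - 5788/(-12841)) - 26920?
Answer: -930702917936/34580813 ≈ -26914.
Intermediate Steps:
(-15340/(-2693) - 5788/(-12841)) - 26920 = (-15340*(-1/2693) - 5788*(-1/12841)) - 26920 = (15340/2693 + 5788/12841) - 26920 = 212568024/34580813 - 26920 = -930702917936/34580813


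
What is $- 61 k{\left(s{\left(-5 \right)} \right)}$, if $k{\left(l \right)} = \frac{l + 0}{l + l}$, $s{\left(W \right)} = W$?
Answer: $- \frac{61}{2} \approx -30.5$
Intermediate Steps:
$k{\left(l \right)} = \frac{1}{2}$ ($k{\left(l \right)} = \frac{l}{2 l} = l \frac{1}{2 l} = \frac{1}{2}$)
$- 61 k{\left(s{\left(-5 \right)} \right)} = \left(-61\right) \frac{1}{2} = - \frac{61}{2}$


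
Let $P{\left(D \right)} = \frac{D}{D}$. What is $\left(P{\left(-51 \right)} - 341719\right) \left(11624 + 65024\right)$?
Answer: $-26192001264$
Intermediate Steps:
$P{\left(D \right)} = 1$
$\left(P{\left(-51 \right)} - 341719\right) \left(11624 + 65024\right) = \left(1 - 341719\right) \left(11624 + 65024\right) = \left(-341718\right) 76648 = -26192001264$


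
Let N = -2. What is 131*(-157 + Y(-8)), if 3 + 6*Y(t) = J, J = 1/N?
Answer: -247721/12 ≈ -20643.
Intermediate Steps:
J = -½ (J = 1/(-2) = -½ ≈ -0.50000)
Y(t) = -7/12 (Y(t) = -½ + (⅙)*(-½) = -½ - 1/12 = -7/12)
131*(-157 + Y(-8)) = 131*(-157 - 7/12) = 131*(-1891/12) = -247721/12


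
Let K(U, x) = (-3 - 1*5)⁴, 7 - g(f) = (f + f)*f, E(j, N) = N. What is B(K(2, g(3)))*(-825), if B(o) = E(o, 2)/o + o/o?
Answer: -1690425/2048 ≈ -825.40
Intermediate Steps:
g(f) = 7 - 2*f² (g(f) = 7 - (f + f)*f = 7 - 2*f*f = 7 - 2*f²)
K(U, x) = 4096 (K(U, x) = (-3 - 5)⁴ = (-8)⁴ = 4096)
B(o) = 1 + 2/o (B(o) = 2/o + o/o = 2/o + 1 = 1 + 2/o)
B(K(2, g(3)))*(-825) = ((2 + 4096)/4096)*(-825) = ((1/4096)*4098)*(-825) = (2049/2048)*(-825) = -1690425/2048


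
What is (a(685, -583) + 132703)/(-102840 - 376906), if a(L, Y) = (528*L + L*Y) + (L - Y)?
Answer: -48148/239873 ≈ -0.20072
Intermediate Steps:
a(L, Y) = -Y + 529*L + L*Y
(a(685, -583) + 132703)/(-102840 - 376906) = ((-1*(-583) + 529*685 + 685*(-583)) + 132703)/(-102840 - 376906) = ((583 + 362365 - 399355) + 132703)/(-479746) = (-36407 + 132703)*(-1/479746) = 96296*(-1/479746) = -48148/239873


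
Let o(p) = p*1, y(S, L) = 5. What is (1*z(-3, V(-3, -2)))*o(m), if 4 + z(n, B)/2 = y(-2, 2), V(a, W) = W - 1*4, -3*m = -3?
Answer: 2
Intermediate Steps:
m = 1 (m = -1/3*(-3) = 1)
V(a, W) = -4 + W (V(a, W) = W - 4 = -4 + W)
z(n, B) = 2 (z(n, B) = -8 + 2*5 = -8 + 10 = 2)
o(p) = p
(1*z(-3, V(-3, -2)))*o(m) = (1*2)*1 = 2*1 = 2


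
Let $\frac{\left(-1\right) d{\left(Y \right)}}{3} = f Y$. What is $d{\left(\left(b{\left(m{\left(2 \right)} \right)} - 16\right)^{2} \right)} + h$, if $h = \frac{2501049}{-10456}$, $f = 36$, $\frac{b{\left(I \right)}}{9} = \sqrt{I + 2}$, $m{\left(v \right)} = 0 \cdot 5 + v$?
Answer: $- \frac{7018041}{10456} \approx -671.2$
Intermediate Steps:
$m{\left(v \right)} = v$ ($m{\left(v \right)} = 0 + v = v$)
$b{\left(I \right)} = 9 \sqrt{2 + I}$ ($b{\left(I \right)} = 9 \sqrt{I + 2} = 9 \sqrt{2 + I}$)
$d{\left(Y \right)} = - 108 Y$ ($d{\left(Y \right)} = - 3 \cdot 36 Y = - 108 Y$)
$h = - \frac{2501049}{10456}$ ($h = 2501049 \left(- \frac{1}{10456}\right) = - \frac{2501049}{10456} \approx -239.2$)
$d{\left(\left(b{\left(m{\left(2 \right)} \right)} - 16\right)^{2} \right)} + h = - 108 \left(9 \sqrt{2 + 2} - 16\right)^{2} - \frac{2501049}{10456} = - 108 \left(9 \sqrt{4} - 16\right)^{2} - \frac{2501049}{10456} = - 108 \left(9 \cdot 2 - 16\right)^{2} - \frac{2501049}{10456} = - 108 \left(18 - 16\right)^{2} - \frac{2501049}{10456} = - 108 \cdot 2^{2} - \frac{2501049}{10456} = \left(-108\right) 4 - \frac{2501049}{10456} = -432 - \frac{2501049}{10456} = - \frac{7018041}{10456}$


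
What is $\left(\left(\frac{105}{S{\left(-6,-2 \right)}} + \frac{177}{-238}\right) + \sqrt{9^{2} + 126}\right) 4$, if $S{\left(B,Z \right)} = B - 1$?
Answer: $- \frac{7494}{119} + 12 \sqrt{23} \approx -5.4248$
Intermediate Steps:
$S{\left(B,Z \right)} = -1 + B$ ($S{\left(B,Z \right)} = B - 1 = -1 + B$)
$\left(\left(\frac{105}{S{\left(-6,-2 \right)}} + \frac{177}{-238}\right) + \sqrt{9^{2} + 126}\right) 4 = \left(\left(\frac{105}{-1 - 6} + \frac{177}{-238}\right) + \sqrt{9^{2} + 126}\right) 4 = \left(\left(\frac{105}{-7} + 177 \left(- \frac{1}{238}\right)\right) + \sqrt{81 + 126}\right) 4 = \left(\left(105 \left(- \frac{1}{7}\right) - \frac{177}{238}\right) + \sqrt{207}\right) 4 = \left(\left(-15 - \frac{177}{238}\right) + 3 \sqrt{23}\right) 4 = \left(- \frac{3747}{238} + 3 \sqrt{23}\right) 4 = - \frac{7494}{119} + 12 \sqrt{23}$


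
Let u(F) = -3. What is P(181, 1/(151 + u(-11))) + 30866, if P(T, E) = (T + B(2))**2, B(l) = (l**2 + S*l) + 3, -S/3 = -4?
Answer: 75810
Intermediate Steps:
S = 12 (S = -3*(-4) = 12)
B(l) = 3 + l**2 + 12*l (B(l) = (l**2 + 12*l) + 3 = 3 + l**2 + 12*l)
P(T, E) = (31 + T)**2 (P(T, E) = (T + (3 + 2**2 + 12*2))**2 = (T + (3 + 4 + 24))**2 = (T + 31)**2 = (31 + T)**2)
P(181, 1/(151 + u(-11))) + 30866 = (31 + 181)**2 + 30866 = 212**2 + 30866 = 44944 + 30866 = 75810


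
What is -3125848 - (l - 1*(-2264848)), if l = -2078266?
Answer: -3312430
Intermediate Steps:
-3125848 - (l - 1*(-2264848)) = -3125848 - (-2078266 - 1*(-2264848)) = -3125848 - (-2078266 + 2264848) = -3125848 - 1*186582 = -3125848 - 186582 = -3312430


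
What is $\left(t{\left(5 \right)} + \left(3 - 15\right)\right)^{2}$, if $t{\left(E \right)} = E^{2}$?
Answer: $169$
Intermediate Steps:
$\left(t{\left(5 \right)} + \left(3 - 15\right)\right)^{2} = \left(5^{2} + \left(3 - 15\right)\right)^{2} = \left(25 - 12\right)^{2} = 13^{2} = 169$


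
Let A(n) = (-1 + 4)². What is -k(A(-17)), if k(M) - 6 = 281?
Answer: -287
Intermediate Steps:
A(n) = 9 (A(n) = 3² = 9)
k(M) = 287 (k(M) = 6 + 281 = 287)
-k(A(-17)) = -1*287 = -287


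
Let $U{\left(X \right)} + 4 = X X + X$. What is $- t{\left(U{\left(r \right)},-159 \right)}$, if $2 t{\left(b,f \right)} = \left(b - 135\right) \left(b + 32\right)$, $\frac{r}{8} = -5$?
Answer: $-1128274$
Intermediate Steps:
$r = -40$ ($r = 8 \left(-5\right) = -40$)
$U{\left(X \right)} = -4 + X + X^{2}$ ($U{\left(X \right)} = -4 + \left(X X + X\right) = -4 + \left(X^{2} + X\right) = -4 + \left(X + X^{2}\right) = -4 + X + X^{2}$)
$t{\left(b,f \right)} = \frac{\left(-135 + b\right) \left(32 + b\right)}{2}$ ($t{\left(b,f \right)} = \frac{\left(b - 135\right) \left(b + 32\right)}{2} = \frac{\left(-135 + b\right) \left(32 + b\right)}{2}$)
$- t{\left(U{\left(r \right)},-159 \right)} = - (-2160 + \frac{\left(-4 - 40 + \left(-40\right)^{2}\right)^{2}}{2} - \frac{103 \left(-4 - 40 + \left(-40\right)^{2}\right)}{2}) = - (-2160 + \frac{\left(-4 - 40 + 1600\right)^{2}}{2} - \frac{103 \left(-4 - 40 + 1600\right)}{2}) = - (-2160 + \frac{1556^{2}}{2} - 80134) = - (-2160 + \frac{1}{2} \cdot 2421136 - 80134) = - (-2160 + 1210568 - 80134) = \left(-1\right) 1128274 = -1128274$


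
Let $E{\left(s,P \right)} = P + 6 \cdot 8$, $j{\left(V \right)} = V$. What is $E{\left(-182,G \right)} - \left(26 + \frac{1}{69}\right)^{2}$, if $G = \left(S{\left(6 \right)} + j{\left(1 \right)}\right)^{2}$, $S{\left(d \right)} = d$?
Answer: $- \frac{2760208}{4761} \approx -579.75$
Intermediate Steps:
$G = 49$ ($G = \left(6 + 1\right)^{2} = 7^{2} = 49$)
$E{\left(s,P \right)} = 48 + P$ ($E{\left(s,P \right)} = P + 48 = 48 + P$)
$E{\left(-182,G \right)} - \left(26 + \frac{1}{69}\right)^{2} = \left(48 + 49\right) - \left(26 + \frac{1}{69}\right)^{2} = 97 - \left(26 + \frac{1}{69}\right)^{2} = 97 - \left(\frac{1795}{69}\right)^{2} = 97 - \frac{3222025}{4761} = - \frac{2760208}{4761}$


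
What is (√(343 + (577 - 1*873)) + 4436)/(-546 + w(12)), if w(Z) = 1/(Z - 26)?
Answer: -62104/7645 - 14*√47/7645 ≈ -8.1360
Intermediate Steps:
w(Z) = 1/(-26 + Z)
(√(343 + (577 - 1*873)) + 4436)/(-546 + w(12)) = (√(343 + (577 - 1*873)) + 4436)/(-546 + 1/(-26 + 12)) = (√(343 + (577 - 873)) + 4436)/(-546 + 1/(-14)) = (√(343 - 296) + 4436)/(-546 - 1/14) = (√47 + 4436)/(-7645/14) = (4436 + √47)*(-14/7645) = -62104/7645 - 14*√47/7645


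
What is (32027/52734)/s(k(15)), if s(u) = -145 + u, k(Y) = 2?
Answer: -32027/7540962 ≈ -0.0042471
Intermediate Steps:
(32027/52734)/s(k(15)) = (32027/52734)/(-145 + 2) = (32027*(1/52734))/(-143) = (32027/52734)*(-1/143) = -32027/7540962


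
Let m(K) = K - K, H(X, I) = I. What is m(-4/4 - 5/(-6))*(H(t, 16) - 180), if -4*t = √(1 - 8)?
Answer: 0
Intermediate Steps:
t = -I*√7/4 (t = -√(1 - 8)/4 = -I*√7/4 ≈ -0.66144*I)
m(K) = 0
m(-4/4 - 5/(-6))*(H(t, 16) - 180) = 0*(16 - 180) = 0*(-164) = 0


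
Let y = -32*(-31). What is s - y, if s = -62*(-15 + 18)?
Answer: -1178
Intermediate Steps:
s = -186 (s = -62*3 = -186)
y = 992
s - y = -186 - 1*992 = -186 - 992 = -1178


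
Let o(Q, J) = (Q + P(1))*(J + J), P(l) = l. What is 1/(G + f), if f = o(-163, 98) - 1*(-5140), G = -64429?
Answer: -1/91041 ≈ -1.0984e-5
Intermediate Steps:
o(Q, J) = 2*J*(1 + Q) (o(Q, J) = (Q + 1)*(J + J) = (1 + Q)*(2*J) = 2*J*(1 + Q))
f = -26612 (f = 2*98*(1 - 163) - 1*(-5140) = 2*98*(-162) + 5140 = -31752 + 5140 = -26612)
1/(G + f) = 1/(-64429 - 26612) = 1/(-91041) = -1/91041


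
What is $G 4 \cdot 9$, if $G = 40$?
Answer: $1440$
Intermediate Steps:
$G 4 \cdot 9 = 40 \cdot 4 \cdot 9 = 160 \cdot 9 = 1440$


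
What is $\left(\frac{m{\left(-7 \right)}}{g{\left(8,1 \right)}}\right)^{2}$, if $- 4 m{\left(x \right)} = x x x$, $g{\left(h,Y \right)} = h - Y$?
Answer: $\frac{2401}{16} \approx 150.06$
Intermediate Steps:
$m{\left(x \right)} = - \frac{x^{3}}{4}$ ($m{\left(x \right)} = - \frac{x x x}{4} = - \frac{x^{2} x}{4} = - \frac{x^{3}}{4}$)
$\left(\frac{m{\left(-7 \right)}}{g{\left(8,1 \right)}}\right)^{2} = \left(\frac{\left(- \frac{1}{4}\right) \left(-7\right)^{3}}{8 - 1}\right)^{2} = \left(\frac{\left(- \frac{1}{4}\right) \left(-343\right)}{8 - 1}\right)^{2} = \left(\frac{343}{4 \cdot 7}\right)^{2} = \left(\frac{343}{4} \cdot \frac{1}{7}\right)^{2} = \left(\frac{49}{4}\right)^{2} = \frac{2401}{16}$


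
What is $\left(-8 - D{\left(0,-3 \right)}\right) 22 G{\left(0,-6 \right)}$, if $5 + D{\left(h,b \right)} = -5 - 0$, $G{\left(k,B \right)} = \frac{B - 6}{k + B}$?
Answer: $88$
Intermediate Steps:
$G{\left(k,B \right)} = \frac{-6 + B}{B + k}$
$D{\left(h,b \right)} = -10$ ($D{\left(h,b \right)} = -5 - 5 = -10$)
$\left(-8 - D{\left(0,-3 \right)}\right) 22 G{\left(0,-6 \right)} = \left(-8 - -10\right) 22 \frac{-6 - 6}{-6 + 0} = \left(-8 + 10\right) 22 \frac{1}{-6} \left(-12\right) = 2 \cdot 22 \left(\left(- \frac{1}{6}\right) \left(-12\right)\right) = 44 \cdot 2 = 88$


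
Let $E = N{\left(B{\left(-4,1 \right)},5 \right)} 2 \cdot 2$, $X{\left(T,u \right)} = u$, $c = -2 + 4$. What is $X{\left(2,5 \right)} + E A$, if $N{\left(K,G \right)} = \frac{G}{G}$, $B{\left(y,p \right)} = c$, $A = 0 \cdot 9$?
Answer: $5$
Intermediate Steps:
$A = 0$
$c = 2$
$B{\left(y,p \right)} = 2$
$N{\left(K,G \right)} = 1$
$E = 4$ ($E = 1 \cdot 2 \cdot 2 = 2 \cdot 2 = 4$)
$X{\left(2,5 \right)} + E A = 5 + 4 \cdot 0 = 5 + 0 = 5$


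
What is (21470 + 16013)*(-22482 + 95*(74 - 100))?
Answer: -935275816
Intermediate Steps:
(21470 + 16013)*(-22482 + 95*(74 - 100)) = 37483*(-22482 + 95*(-26)) = 37483*(-22482 - 2470) = 37483*(-24952) = -935275816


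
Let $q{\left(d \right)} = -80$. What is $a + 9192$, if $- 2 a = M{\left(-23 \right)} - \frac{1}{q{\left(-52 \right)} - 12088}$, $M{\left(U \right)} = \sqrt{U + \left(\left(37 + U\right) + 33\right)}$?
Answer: $\frac{223696511}{24336} - \sqrt{6} \approx 9189.5$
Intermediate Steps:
$M{\left(U \right)} = \sqrt{70 + 2 U}$ ($M{\left(U \right)} = \sqrt{U + \left(70 + U\right)} = \sqrt{70 + 2 U}$)
$a = - \frac{1}{24336} - \sqrt{6}$ ($a = - \frac{\sqrt{70 + 2 \left(-23\right)} - \frac{1}{-80 - 12088}}{2} = - \frac{\sqrt{70 - 46} - \frac{1}{-12168}}{2} = - \frac{\sqrt{24} - - \frac{1}{12168}}{2} = - \frac{2 \sqrt{6} + \frac{1}{12168}}{2} = - \frac{\frac{1}{12168} + 2 \sqrt{6}}{2} = - \frac{1}{24336} - \sqrt{6} \approx -2.4495$)
$a + 9192 = \left(- \frac{1}{24336} - \sqrt{6}\right) + 9192 = \frac{223696511}{24336} - \sqrt{6}$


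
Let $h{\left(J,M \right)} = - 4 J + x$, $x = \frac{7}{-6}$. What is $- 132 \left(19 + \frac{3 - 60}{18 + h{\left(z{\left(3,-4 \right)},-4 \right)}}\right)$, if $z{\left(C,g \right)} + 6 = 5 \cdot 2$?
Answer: $\frac{32604}{5} \approx 6520.8$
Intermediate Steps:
$x = - \frac{7}{6}$ ($x = 7 \left(- \frac{1}{6}\right) = - \frac{7}{6} \approx -1.1667$)
$z{\left(C,g \right)} = 4$ ($z{\left(C,g \right)} = -6 + 5 \cdot 2 = -6 + 10 = 4$)
$h{\left(J,M \right)} = - \frac{7}{6} - 4 J$ ($h{\left(J,M \right)} = - 4 J - \frac{7}{6} = - \frac{7}{6} - 4 J$)
$- 132 \left(19 + \frac{3 - 60}{18 + h{\left(z{\left(3,-4 \right)},-4 \right)}}\right) = - 132 \left(19 + \frac{3 - 60}{18 - \frac{103}{6}}\right) = - 132 \left(19 - \frac{57}{18 - \frac{103}{6}}\right) = - 132 \left(19 - \frac{57}{\frac{5}{6}}\right) = - 132 \left(19 - \frac{342}{5}\right) = \left(-132\right) \left(- \frac{247}{5}\right) = \frac{32604}{5}$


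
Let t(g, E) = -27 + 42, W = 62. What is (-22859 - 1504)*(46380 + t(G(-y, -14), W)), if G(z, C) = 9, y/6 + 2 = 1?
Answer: -1130321385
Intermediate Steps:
y = -6 (y = -12 + 6*1 = -12 + 6 = -6)
t(g, E) = 15
(-22859 - 1504)*(46380 + t(G(-y, -14), W)) = (-22859 - 1504)*(46380 + 15) = -24363*46395 = -1130321385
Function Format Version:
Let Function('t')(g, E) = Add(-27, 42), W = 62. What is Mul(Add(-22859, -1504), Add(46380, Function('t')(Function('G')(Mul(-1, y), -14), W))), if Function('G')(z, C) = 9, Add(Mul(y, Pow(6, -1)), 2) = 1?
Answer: -1130321385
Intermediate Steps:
y = -6 (y = Add(-12, Mul(6, 1)) = Add(-12, 6) = -6)
Function('t')(g, E) = 15
Mul(Add(-22859, -1504), Add(46380, Function('t')(Function('G')(Mul(-1, y), -14), W))) = Mul(Add(-22859, -1504), Add(46380, 15)) = Mul(-24363, 46395) = -1130321385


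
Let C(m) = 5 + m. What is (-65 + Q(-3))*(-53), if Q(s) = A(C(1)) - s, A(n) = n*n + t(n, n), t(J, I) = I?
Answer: 1060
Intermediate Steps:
A(n) = n + n² (A(n) = n*n + n = n² + n = n + n²)
Q(s) = 42 - s (Q(s) = (5 + 1)*(1 + (5 + 1)) - s = 6*(1 + 6) - s = 6*7 - s = 42 - s)
(-65 + Q(-3))*(-53) = (-65 + (42 - 1*(-3)))*(-53) = (-65 + (42 + 3))*(-53) = (-65 + 45)*(-53) = -20*(-53) = 1060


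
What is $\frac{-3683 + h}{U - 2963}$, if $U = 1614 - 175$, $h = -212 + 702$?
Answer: $\frac{3193}{1524} \approx 2.0951$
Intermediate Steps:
$h = 490$
$U = 1439$ ($U = 1614 - 175 = 1439$)
$\frac{-3683 + h}{U - 2963} = \frac{-3683 + 490}{1439 - 2963} = - \frac{3193}{-1524} = \left(-3193\right) \left(- \frac{1}{1524}\right) = \frac{3193}{1524}$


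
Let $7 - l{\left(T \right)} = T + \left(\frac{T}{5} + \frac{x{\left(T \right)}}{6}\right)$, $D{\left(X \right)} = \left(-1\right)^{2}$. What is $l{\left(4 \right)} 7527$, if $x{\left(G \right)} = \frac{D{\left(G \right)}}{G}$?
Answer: $\frac{649831}{40} \approx 16246.0$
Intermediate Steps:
$D{\left(X \right)} = 1$
$x{\left(G \right)} = \frac{1}{G}$ ($x{\left(G \right)} = 1 \frac{1}{G} = \frac{1}{G}$)
$l{\left(T \right)} = 7 - \frac{6 T}{5} - \frac{1}{6 T}$ ($l{\left(T \right)} = 7 - \left(T + \left(\frac{T}{5} + \frac{1}{T 6}\right)\right) = 7 - \left(T + \left(T \frac{1}{5} + \frac{1}{T} \frac{1}{6}\right)\right) = 7 - \left(T + \left(\frac{T}{5} + \frac{1}{6 T}\right)\right) = 7 - \left(\frac{1}{6 T} + \frac{6 T}{5}\right) = 7 - \frac{6 T}{5} - \frac{1}{6 T}$)
$l{\left(4 \right)} 7527 = \left(7 - \frac{24}{5} - \frac{1}{6 \cdot 4}\right) 7527 = \left(7 - \frac{24}{5} - \frac{1}{24}\right) 7527 = \frac{259}{120} \cdot 7527 = \frac{649831}{40}$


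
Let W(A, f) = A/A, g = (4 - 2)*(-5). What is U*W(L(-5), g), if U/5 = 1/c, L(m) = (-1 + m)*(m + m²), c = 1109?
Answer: 5/1109 ≈ 0.0045086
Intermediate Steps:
g = -10 (g = 2*(-5) = -10)
W(A, f) = 1
U = 5/1109 ≈ 0.0045086
U*W(L(-5), g) = (5/1109)*1 = 5/1109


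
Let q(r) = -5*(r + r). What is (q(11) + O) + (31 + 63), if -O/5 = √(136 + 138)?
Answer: -16 - 5*√274 ≈ -98.765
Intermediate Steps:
O = -5*√274 (O = -5*√(136 + 138) = -5*√274 ≈ -82.765)
q(r) = -10*r
(q(11) + O) + (31 + 63) = (-10*11 - 5*√274) + (31 + 63) = (-110 - 5*√274) + 94 = -16 - 5*√274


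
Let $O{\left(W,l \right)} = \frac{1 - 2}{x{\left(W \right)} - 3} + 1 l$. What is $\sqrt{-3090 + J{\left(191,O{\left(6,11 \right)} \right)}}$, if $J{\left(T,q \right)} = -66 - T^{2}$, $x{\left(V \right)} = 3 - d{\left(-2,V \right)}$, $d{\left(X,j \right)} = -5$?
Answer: $i \sqrt{39637} \approx 199.09 i$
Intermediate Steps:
$x{\left(V \right)} = 8$ ($x{\left(V \right)} = 3 - -5 = 3 + 5 = 8$)
$O{\left(W,l \right)} = - \frac{1}{5} + l$ ($O{\left(W,l \right)} = \frac{1 - 2}{8 - 3} + 1 l = - \frac{1}{5} + l$)
$\sqrt{-3090 + J{\left(191,O{\left(6,11 \right)} \right)}} = \sqrt{-3090 - 36547} = \sqrt{-39637} = i \sqrt{39637}$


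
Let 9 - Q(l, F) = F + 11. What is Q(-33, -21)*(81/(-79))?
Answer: -1539/79 ≈ -19.481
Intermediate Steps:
Q(l, F) = -2 - F (Q(l, F) = 9 - (F + 11) = 9 - (11 + F) = 9 + (-11 - F) = -2 - F)
Q(-33, -21)*(81/(-79)) = (-2 - 1*(-21))*(81/(-79)) = (-2 + 21)*(81*(-1/79)) = 19*(-81/79) = -1539/79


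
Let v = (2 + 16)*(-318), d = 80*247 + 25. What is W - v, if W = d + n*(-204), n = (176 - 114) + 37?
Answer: 5313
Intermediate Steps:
d = 19785 (d = 19760 + 25 = 19785)
n = 99 (n = 62 + 37 = 99)
v = -5724 (v = 18*(-318) = -5724)
W = -411 (W = 19785 + 99*(-204) = 19785 - 20196 = -411)
W - v = -411 - 1*(-5724) = -411 + 5724 = 5313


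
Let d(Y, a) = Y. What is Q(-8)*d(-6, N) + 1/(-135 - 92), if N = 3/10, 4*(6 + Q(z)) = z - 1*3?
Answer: 23833/454 ≈ 52.496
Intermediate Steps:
Q(z) = -27/4 + z/4 (Q(z) = -6 + (z - 1*3)/4 = -6 + (z - 3)/4 = -6 + (-3 + z)/4 = -6 + (-3/4 + z/4) = -27/4 + z/4)
N = 3/10 (N = 3*(1/10) = 3/10 ≈ 0.30000)
Q(-8)*d(-6, N) + 1/(-135 - 92) = (-27/4 + (1/4)*(-8))*(-6) + 1/(-135 - 92) = (-27/4 - 2)*(-6) + 1/(-227) = -35/4*(-6) - 1/227 = 105/2 - 1/227 = 23833/454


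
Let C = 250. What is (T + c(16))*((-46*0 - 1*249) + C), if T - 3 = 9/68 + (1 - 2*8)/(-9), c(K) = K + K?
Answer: 7507/204 ≈ 36.799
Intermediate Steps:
c(K) = 2*K
T = 979/204 (T = 3 + (9/68 + (1 - 2*8)/(-9)) = 3 + (9*(1/68) + (1 - 16)*(-⅑)) = 3 + (9/68 - 15*(-⅑)) = 3 + (9/68 + 5/3) = 3 + 367/204 = 979/204 ≈ 4.7990)
(T + c(16))*((-46*0 - 1*249) + C) = (979/204 + 2*16)*((-46*0 - 1*249) + 250) = (979/204 + 32)*((0 - 249) + 250) = 7507*(-249 + 250)/204 = (7507/204)*1 = 7507/204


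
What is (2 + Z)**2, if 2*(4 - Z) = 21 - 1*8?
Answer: 1/4 ≈ 0.25000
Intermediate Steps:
Z = -5/2 (Z = 4 - (21 - 1*8)/2 = 4 - (21 - 8)/2 = 4 - 1/2*13 = 4 - 13/2 = -5/2 ≈ -2.5000)
(2 + Z)**2 = (2 - 5/2)**2 = (-1/2)**2 = 1/4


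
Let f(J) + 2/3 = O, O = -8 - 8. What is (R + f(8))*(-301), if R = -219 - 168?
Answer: 364511/3 ≈ 1.2150e+5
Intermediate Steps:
O = -16
f(J) = -50/3 (f(J) = -2/3 - 16 = -50/3)
R = -387
(R + f(8))*(-301) = (-387 - 50/3)*(-301) = -1211/3*(-301) = 364511/3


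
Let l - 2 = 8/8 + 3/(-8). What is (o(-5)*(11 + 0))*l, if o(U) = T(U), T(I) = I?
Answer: -1155/8 ≈ -144.38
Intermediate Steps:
o(U) = U
l = 21/8 (l = 2 + (8/8 + 3/(-8)) = 2 + (8*(⅛) + 3*(-⅛)) = 2 + (1 - 3/8) = 2 + 5/8 = 21/8 ≈ 2.6250)
(o(-5)*(11 + 0))*l = -5*(11 + 0)*(21/8) = -5*11*(21/8) = -55*21/8 = -1155/8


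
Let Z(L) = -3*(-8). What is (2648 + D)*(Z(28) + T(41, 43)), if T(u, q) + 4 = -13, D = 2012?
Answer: 32620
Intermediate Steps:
Z(L) = 24
T(u, q) = -17 (T(u, q) = -4 - 13 = -17)
(2648 + D)*(Z(28) + T(41, 43)) = (2648 + 2012)*(24 - 17) = 4660*7 = 32620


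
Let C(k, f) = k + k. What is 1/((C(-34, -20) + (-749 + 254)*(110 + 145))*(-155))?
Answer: 1/19575415 ≈ 5.1084e-8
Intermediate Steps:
C(k, f) = 2*k
1/((C(-34, -20) + (-749 + 254)*(110 + 145))*(-155)) = 1/((2*(-34) + (-749 + 254)*(110 + 145))*(-155)) = 1/((-68 - 495*255)*(-155)) = 1/((-68 - 126225)*(-155)) = 1/(-126293*(-155)) = 1/19575415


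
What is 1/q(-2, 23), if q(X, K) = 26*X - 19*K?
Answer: -1/489 ≈ -0.0020450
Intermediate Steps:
q(X, K) = -19*K + 26*X
1/q(-2, 23) = 1/(-19*23 + 26*(-2)) = 1/(-437 - 52) = 1/(-489) = -1/489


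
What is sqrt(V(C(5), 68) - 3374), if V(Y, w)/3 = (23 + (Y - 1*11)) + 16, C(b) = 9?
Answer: I*sqrt(3263) ≈ 57.123*I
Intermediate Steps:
V(Y, w) = 84 + 3*Y (V(Y, w) = 3*((23 + (Y - 1*11)) + 16) = 3*((23 + (Y - 11)) + 16) = 3*((23 + (-11 + Y)) + 16) = 3*((12 + Y) + 16) = 3*(28 + Y) = 84 + 3*Y)
sqrt(V(C(5), 68) - 3374) = sqrt((84 + 3*9) - 3374) = sqrt((84 + 27) - 3374) = sqrt(111 - 3374) = sqrt(-3263) = I*sqrt(3263)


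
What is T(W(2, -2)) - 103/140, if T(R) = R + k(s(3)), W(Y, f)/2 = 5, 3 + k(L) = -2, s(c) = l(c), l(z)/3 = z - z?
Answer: 597/140 ≈ 4.2643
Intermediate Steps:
l(z) = 0 (l(z) = 3*(z - z) = 3*0 = 0)
s(c) = 0
k(L) = -5 (k(L) = -3 - 2 = -5)
W(Y, f) = 10 (W(Y, f) = 2*5 = 10)
T(R) = -5 + R (T(R) = R - 5 = -5 + R)
T(W(2, -2)) - 103/140 = (-5 + 10) - 103/140 = 5 + (1/140)*(-103) = 5 - 103/140 = 597/140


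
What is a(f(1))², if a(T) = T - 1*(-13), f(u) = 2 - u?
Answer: 196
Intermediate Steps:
a(T) = 13 + T (a(T) = T + 13 = 13 + T)
a(f(1))² = (13 + (2 - 1*1))² = (13 + (2 - 1))² = (13 + 1)² = 14² = 196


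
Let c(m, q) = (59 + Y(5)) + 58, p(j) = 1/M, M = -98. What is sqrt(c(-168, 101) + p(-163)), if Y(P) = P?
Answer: sqrt(23910)/14 ≈ 11.045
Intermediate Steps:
p(j) = -1/98 (p(j) = 1/(-98) = -1/98)
c(m, q) = 122 (c(m, q) = (59 + 5) + 58 = 64 + 58 = 122)
sqrt(c(-168, 101) + p(-163)) = sqrt(122 - 1/98) = sqrt(11955/98) = sqrt(23910)/14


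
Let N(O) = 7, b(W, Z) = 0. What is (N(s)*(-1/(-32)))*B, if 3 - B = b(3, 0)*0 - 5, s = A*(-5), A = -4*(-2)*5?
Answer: 7/4 ≈ 1.7500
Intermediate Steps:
A = 40 (A = 8*5 = 40)
s = -200 (s = 40*(-5) = -200)
B = 8 (B = 3 - (0*0 - 5) = 3 - (0 - 5) = 3 - 1*(-5) = 3 + 5 = 8)
(N(s)*(-1/(-32)))*B = (7*(-1/(-32)))*8 = (7*(-1*(-1/32)))*8 = (7*(1/32))*8 = (7/32)*8 = 7/4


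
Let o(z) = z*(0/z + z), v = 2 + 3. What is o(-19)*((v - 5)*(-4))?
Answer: 0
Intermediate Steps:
v = 5
o(z) = z² (o(z) = z*(0 + z) = z*z = z²)
o(-19)*((v - 5)*(-4)) = (-19)²*((5 - 5)*(-4)) = 361*(0*(-4)) = 361*0 = 0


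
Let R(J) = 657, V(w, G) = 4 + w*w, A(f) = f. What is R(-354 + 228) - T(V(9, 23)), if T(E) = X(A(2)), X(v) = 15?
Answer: 642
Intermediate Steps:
V(w, G) = 4 + w**2
T(E) = 15
R(-354 + 228) - T(V(9, 23)) = 657 - 1*15 = 657 - 15 = 642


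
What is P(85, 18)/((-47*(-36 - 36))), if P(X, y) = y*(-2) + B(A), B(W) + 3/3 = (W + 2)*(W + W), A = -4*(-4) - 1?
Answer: 473/3384 ≈ 0.13978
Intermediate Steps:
A = 15 (A = 16 - 1 = 15)
B(W) = -1 + 2*W*(2 + W) (B(W) = -1 + (W + 2)*(W + W) = -1 + (2 + W)*(2*W) = -1 + 2*W*(2 + W))
P(X, y) = 509 - 2*y (P(X, y) = y*(-2) + (-1 + 2*15**2 + 4*15) = -2*y + (-1 + 2*225 + 60) = -2*y + (-1 + 450 + 60) = -2*y + 509 = 509 - 2*y)
P(85, 18)/((-47*(-36 - 36))) = (509 - 2*18)/((-47*(-36 - 36))) = (509 - 36)/((-47*(-72))) = 473/3384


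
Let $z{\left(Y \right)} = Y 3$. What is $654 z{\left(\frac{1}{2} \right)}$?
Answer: $981$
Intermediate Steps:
$z{\left(Y \right)} = 3 Y$
$654 z{\left(\frac{1}{2} \right)} = 654 \cdot \frac{3}{2} = 981$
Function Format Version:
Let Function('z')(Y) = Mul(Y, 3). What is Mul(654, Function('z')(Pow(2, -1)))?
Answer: 981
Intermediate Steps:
Function('z')(Y) = Mul(3, Y)
Mul(654, Function('z')(Pow(2, -1))) = Mul(654, Mul(3, Pow(2, -1))) = Mul(654, Mul(3, Rational(1, 2))) = Mul(654, Rational(3, 2)) = 981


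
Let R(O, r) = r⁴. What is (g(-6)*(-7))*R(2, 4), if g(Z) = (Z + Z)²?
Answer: -258048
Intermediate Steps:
g(Z) = 4*Z² (g(Z) = (2*Z)² = 4*Z²)
(g(-6)*(-7))*R(2, 4) = ((4*(-6)²)*(-7))*4⁴ = ((4*36)*(-7))*256 = (144*(-7))*256 = -1008*256 = -258048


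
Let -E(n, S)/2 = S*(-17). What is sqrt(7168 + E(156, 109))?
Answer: sqrt(10874) ≈ 104.28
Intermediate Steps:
E(n, S) = 34*S (E(n, S) = -2*S*(-17) = -(-34)*S = 34*S)
sqrt(7168 + E(156, 109)) = sqrt(7168 + 34*109) = sqrt(7168 + 3706) = sqrt(10874)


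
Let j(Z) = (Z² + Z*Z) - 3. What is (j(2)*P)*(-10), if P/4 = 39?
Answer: -7800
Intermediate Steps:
P = 156 (P = 4*39 = 156)
j(Z) = -3 + 2*Z² (j(Z) = (Z² + Z²) - 3 = 2*Z² - 3 = -3 + 2*Z²)
(j(2)*P)*(-10) = ((-3 + 2*2²)*156)*(-10) = ((-3 + 2*4)*156)*(-10) = ((-3 + 8)*156)*(-10) = (5*156)*(-10) = 780*(-10) = -7800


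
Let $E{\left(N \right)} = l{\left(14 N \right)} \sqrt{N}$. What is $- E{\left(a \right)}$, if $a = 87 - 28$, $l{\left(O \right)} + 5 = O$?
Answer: $- 821 \sqrt{59} \approx -6306.2$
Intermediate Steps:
$l{\left(O \right)} = -5 + O$
$a = 59$ ($a = 87 + \left(-30 + 2\right) = 87 - 28 = 59$)
$E{\left(N \right)} = \sqrt{N} \left(-5 + 14 N\right)$ ($E{\left(N \right)} = \left(-5 + 14 N\right) \sqrt{N} = \sqrt{N} \left(-5 + 14 N\right)$)
$- E{\left(a \right)} = - \sqrt{59} \left(-5 + 14 \cdot 59\right) = - \sqrt{59} \left(-5 + 826\right) = - \sqrt{59} \cdot 821 = - 821 \sqrt{59}$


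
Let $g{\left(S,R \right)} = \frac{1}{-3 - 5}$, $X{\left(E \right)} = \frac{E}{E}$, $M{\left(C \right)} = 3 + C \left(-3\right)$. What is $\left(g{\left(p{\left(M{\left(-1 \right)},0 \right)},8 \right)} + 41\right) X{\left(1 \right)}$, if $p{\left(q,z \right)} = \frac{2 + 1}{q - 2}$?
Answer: $\frac{327}{8} \approx 40.875$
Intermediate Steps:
$M{\left(C \right)} = 3 - 3 C$
$X{\left(E \right)} = 1$
$p{\left(q,z \right)} = \frac{3}{-2 + q}$
$g{\left(S,R \right)} = - \frac{1}{8}$ ($g{\left(S,R \right)} = \frac{1}{-8} = - \frac{1}{8}$)
$\left(g{\left(p{\left(M{\left(-1 \right)},0 \right)},8 \right)} + 41\right) X{\left(1 \right)} = \left(- \frac{1}{8} + 41\right) 1 = \frac{327}{8} \cdot 1 = \frac{327}{8}$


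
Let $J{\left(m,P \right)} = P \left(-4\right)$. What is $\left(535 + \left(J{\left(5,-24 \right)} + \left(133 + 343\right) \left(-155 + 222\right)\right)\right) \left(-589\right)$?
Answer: $-19156047$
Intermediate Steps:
$J{\left(m,P \right)} = - 4 P$
$\left(535 + \left(J{\left(5,-24 \right)} + \left(133 + 343\right) \left(-155 + 222\right)\right)\right) \left(-589\right) = \left(535 - \left(-96 - \left(133 + 343\right) \left(-155 + 222\right)\right)\right) \left(-589\right) = \left(535 + \left(96 + 476 \cdot 67\right)\right) \left(-589\right) = \left(535 + \left(96 + 31892\right)\right) \left(-589\right) = \left(535 + 31988\right) \left(-589\right) = 32523 \left(-589\right) = -19156047$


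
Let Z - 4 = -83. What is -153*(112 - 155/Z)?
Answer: -1377459/79 ≈ -17436.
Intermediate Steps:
Z = -79 (Z = 4 - 83 = -79)
-153*(112 - 155/Z) = -153*(112 - 155/(-79)) = -153*(112 - 155*(-1/79)) = -153*(112 + 155/79) = -153*9003/79 = -1377459/79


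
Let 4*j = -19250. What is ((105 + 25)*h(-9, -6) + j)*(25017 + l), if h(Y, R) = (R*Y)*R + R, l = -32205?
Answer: 342957450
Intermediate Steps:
h(Y, R) = R + Y*R² (h(Y, R) = Y*R² + R = R + Y*R²)
j = -9625/2 (j = (¼)*(-19250) = -9625/2 ≈ -4812.5)
((105 + 25)*h(-9, -6) + j)*(25017 + l) = ((105 + 25)*(-6*(1 - 6*(-9))) - 9625/2)*(25017 - 32205) = (130*(-6*(1 + 54)) - 9625/2)*(-7188) = (130*(-6*55) - 9625/2)*(-7188) = (130*(-330) - 9625/2)*(-7188) = (-42900 - 9625/2)*(-7188) = -95425/2*(-7188) = 342957450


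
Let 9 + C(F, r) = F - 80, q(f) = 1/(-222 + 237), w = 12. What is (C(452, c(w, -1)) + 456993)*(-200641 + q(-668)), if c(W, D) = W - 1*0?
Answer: -458821673528/5 ≈ -9.1764e+10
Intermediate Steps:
q(f) = 1/15
c(W, D) = W (c(W, D) = W + 0 = W)
C(F, r) = -89 + F (C(F, r) = -9 + (F - 80) = -9 + (-80 + F) = -89 + F)
(C(452, c(w, -1)) + 456993)*(-200641 + q(-668)) = ((-89 + 452) + 456993)*(-200641 + 1/15) = (363 + 456993)*(-3009614/15) = 457356*(-3009614/15) = -458821673528/5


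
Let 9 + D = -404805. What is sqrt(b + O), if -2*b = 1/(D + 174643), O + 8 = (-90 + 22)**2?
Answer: 3*sqrt(108688724289574)/460342 ≈ 67.941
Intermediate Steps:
D = -404814 (D = -9 - 404805 = -404814)
O = 4616 (O = -8 + (-90 + 22)**2 = -8 + (-68)**2 = -8 + 4624 = 4616)
b = 1/460342 (b = -1/(2*(-404814 + 174643)) = -1/2/(-230171) = -1/2*(-1/230171) = 1/460342 ≈ 2.1723e-6)
sqrt(b + O) = sqrt(1/460342 + 4616) = sqrt(2124938673/460342) = 3*sqrt(108688724289574)/460342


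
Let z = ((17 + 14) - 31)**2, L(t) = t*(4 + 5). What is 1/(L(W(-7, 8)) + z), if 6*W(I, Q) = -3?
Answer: -2/9 ≈ -0.22222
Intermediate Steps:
W(I, Q) = -1/2 (W(I, Q) = (1/6)*(-3) = -1/2)
L(t) = 9*t (L(t) = t*9 = 9*t)
z = 0 (z = (31 - 31)**2 = 0**2 = 0)
1/(L(W(-7, 8)) + z) = 1/(9*(-1/2) + 0) = 1/(-9/2 + 0) = 1/(-9/2) = -2/9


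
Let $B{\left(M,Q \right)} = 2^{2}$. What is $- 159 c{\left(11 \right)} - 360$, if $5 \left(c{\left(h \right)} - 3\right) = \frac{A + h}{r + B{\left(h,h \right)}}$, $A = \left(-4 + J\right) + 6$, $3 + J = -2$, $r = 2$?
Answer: $- \frac{4397}{5} \approx -879.4$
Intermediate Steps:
$J = -5$ ($J = -3 - 2 = -5$)
$A = -3$ ($A = \left(-4 - 5\right) + 6 = -9 + 6 = -3$)
$B{\left(M,Q \right)} = 4$
$c{\left(h \right)} = \frac{29}{10} + \frac{h}{30}$ ($c{\left(h \right)} = 3 + \frac{\left(-3 + h\right) \frac{1}{2 + 4}}{5} = 3 + \frac{\left(-3 + h\right) \frac{1}{6}}{5} = 3 + \frac{- \frac{1}{2} + \frac{h}{6}}{5} = 3 + \left(- \frac{1}{10} + \frac{h}{30}\right) = \frac{29}{10} + \frac{h}{30}$)
$- 159 c{\left(11 \right)} - 360 = - 159 \left(\frac{29}{10} + \frac{1}{30} \cdot 11\right) - 360 = - 159 \left(\frac{29}{10} + \frac{11}{30}\right) - 360 = \left(-159\right) \frac{49}{15} - 360 = - \frac{2597}{5} - 360 = - \frac{4397}{5}$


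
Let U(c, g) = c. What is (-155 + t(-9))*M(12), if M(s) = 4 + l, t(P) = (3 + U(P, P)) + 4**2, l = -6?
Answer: 290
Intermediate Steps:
t(P) = 19 + P (t(P) = (3 + P) + 4**2 = (3 + P) + 16 = 19 + P)
M(s) = -2 (M(s) = 4 - 6 = -2)
(-155 + t(-9))*M(12) = (-155 + (19 - 9))*(-2) = (-155 + 10)*(-2) = -145*(-2) = 290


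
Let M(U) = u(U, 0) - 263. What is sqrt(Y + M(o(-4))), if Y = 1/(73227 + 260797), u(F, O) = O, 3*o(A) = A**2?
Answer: I*sqrt(7335861058366)/167012 ≈ 16.217*I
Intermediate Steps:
o(A) = A**2/3
M(U) = -263 (M(U) = 0 - 263 = -263)
Y = 1/334024 ≈ 2.9938e-6
sqrt(Y + M(o(-4))) = sqrt(1/334024 - 263) = sqrt(-87848311/334024) = I*sqrt(7335861058366)/167012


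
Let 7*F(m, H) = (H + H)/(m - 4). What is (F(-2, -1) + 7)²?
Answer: 21904/441 ≈ 49.669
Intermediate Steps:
F(m, H) = 2*H/(7*(-4 + m)) (F(m, H) = ((H + H)/(m - 4))/7 = ((2*H)/(-4 + m))/7 = (2*H/(-4 + m))/7 = 2*H/(7*(-4 + m)))
(F(-2, -1) + 7)² = ((2/7)*(-1)/(-4 - 2) + 7)² = ((2/7)*(-1)/(-6) + 7)² = ((2/7)*(-1)*(-⅙) + 7)² = (1/21 + 7)² = (148/21)² = 21904/441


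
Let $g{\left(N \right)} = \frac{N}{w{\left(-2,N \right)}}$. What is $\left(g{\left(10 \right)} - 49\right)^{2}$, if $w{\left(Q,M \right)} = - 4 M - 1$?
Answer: $\frac{4076361}{1681} \approx 2425.0$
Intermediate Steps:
$w{\left(Q,M \right)} = -1 - 4 M$
$g{\left(N \right)} = \frac{N}{-1 - 4 N}$
$\left(g{\left(10 \right)} - 49\right)^{2} = \left(\left(-1\right) 10 \frac{1}{1 + 4 \cdot 10} - 49\right)^{2} = \left(\left(-1\right) 10 \frac{1}{1 + 40} - 49\right)^{2} = \left(\left(-1\right) 10 \cdot \frac{1}{41} - 49\right)^{2} = \left(- \frac{10}{41} - 49\right)^{2} = \left(- \frac{2019}{41}\right)^{2} = \frac{4076361}{1681}$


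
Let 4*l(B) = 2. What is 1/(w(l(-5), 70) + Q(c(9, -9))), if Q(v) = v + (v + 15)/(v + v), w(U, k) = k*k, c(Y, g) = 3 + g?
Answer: 4/19573 ≈ 0.00020436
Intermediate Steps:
l(B) = 1/2 (l(B) = (1/4)*2 = 1/2)
w(U, k) = k**2
Q(v) = v + (15 + v)/(2*v) (Q(v) = v + (15 + v)/((2*v)) = v + (15 + v)*(1/(2*v)) = v + (15 + v)/(2*v))
1/(w(l(-5), 70) + Q(c(9, -9))) = 1/(70**2 + (1/2 + (3 - 9) + 15/(2*(3 - 9)))) = 1/(4900 + (1/2 - 6 + (15/2)/(-6))) = 1/(4900 + (1/2 - 6 + (15/2)*(-1/6))) = 1/(4900 + (1/2 - 6 - 5/4)) = 1/(4900 - 27/4) = 1/(19573/4) = 4/19573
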